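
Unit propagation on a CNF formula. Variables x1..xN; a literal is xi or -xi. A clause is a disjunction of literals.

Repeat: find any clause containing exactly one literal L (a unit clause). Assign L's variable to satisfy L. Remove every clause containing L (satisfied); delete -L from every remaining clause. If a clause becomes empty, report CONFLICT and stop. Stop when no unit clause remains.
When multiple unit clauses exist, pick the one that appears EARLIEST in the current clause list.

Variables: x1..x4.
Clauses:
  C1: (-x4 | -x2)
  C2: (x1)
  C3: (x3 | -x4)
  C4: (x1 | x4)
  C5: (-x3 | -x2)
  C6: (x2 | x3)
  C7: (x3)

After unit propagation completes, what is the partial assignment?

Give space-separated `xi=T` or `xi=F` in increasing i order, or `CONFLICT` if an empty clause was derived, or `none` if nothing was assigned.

unit clause [1] forces x1=T; simplify:
  satisfied 2 clause(s); 5 remain; assigned so far: [1]
unit clause [3] forces x3=T; simplify:
  drop -3 from [-3, -2] -> [-2]
  satisfied 3 clause(s); 2 remain; assigned so far: [1, 3]
unit clause [-2] forces x2=F; simplify:
  satisfied 2 clause(s); 0 remain; assigned so far: [1, 2, 3]

Answer: x1=T x2=F x3=T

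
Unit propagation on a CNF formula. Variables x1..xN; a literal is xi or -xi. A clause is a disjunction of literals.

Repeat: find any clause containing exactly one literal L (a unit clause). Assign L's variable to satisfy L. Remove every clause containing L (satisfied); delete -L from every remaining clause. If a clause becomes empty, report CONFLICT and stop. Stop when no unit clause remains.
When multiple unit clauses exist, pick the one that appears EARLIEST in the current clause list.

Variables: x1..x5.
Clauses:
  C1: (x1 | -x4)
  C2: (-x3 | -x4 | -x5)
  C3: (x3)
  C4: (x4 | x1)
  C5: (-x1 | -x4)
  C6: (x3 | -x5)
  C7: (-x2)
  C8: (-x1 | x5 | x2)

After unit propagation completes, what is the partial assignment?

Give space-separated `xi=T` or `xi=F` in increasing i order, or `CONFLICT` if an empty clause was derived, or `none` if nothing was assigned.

unit clause [3] forces x3=T; simplify:
  drop -3 from [-3, -4, -5] -> [-4, -5]
  satisfied 2 clause(s); 6 remain; assigned so far: [3]
unit clause [-2] forces x2=F; simplify:
  drop 2 from [-1, 5, 2] -> [-1, 5]
  satisfied 1 clause(s); 5 remain; assigned so far: [2, 3]

Answer: x2=F x3=T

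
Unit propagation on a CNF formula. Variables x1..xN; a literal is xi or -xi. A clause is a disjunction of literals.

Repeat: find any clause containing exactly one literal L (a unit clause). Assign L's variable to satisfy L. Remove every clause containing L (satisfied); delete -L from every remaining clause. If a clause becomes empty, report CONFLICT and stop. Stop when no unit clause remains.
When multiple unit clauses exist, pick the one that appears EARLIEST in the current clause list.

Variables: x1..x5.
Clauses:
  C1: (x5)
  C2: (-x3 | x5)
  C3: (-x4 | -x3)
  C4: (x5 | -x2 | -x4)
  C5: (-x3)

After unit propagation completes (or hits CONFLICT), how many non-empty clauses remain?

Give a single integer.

unit clause [5] forces x5=T; simplify:
  satisfied 3 clause(s); 2 remain; assigned so far: [5]
unit clause [-3] forces x3=F; simplify:
  satisfied 2 clause(s); 0 remain; assigned so far: [3, 5]

Answer: 0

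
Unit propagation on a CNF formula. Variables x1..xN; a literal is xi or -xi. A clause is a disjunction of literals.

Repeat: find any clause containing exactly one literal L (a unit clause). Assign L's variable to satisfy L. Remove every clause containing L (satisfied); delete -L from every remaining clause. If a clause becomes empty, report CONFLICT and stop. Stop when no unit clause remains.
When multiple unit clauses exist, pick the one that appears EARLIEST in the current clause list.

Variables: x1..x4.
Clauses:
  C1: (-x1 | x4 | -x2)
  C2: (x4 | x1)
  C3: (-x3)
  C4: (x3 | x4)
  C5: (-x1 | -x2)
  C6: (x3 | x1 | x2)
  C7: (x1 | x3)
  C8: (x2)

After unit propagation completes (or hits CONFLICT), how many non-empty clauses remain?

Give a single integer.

Answer: 0

Derivation:
unit clause [-3] forces x3=F; simplify:
  drop 3 from [3, 4] -> [4]
  drop 3 from [3, 1, 2] -> [1, 2]
  drop 3 from [1, 3] -> [1]
  satisfied 1 clause(s); 7 remain; assigned so far: [3]
unit clause [4] forces x4=T; simplify:
  satisfied 3 clause(s); 4 remain; assigned so far: [3, 4]
unit clause [1] forces x1=T; simplify:
  drop -1 from [-1, -2] -> [-2]
  satisfied 2 clause(s); 2 remain; assigned so far: [1, 3, 4]
unit clause [-2] forces x2=F; simplify:
  drop 2 from [2] -> [] (empty!)
  satisfied 1 clause(s); 1 remain; assigned so far: [1, 2, 3, 4]
CONFLICT (empty clause)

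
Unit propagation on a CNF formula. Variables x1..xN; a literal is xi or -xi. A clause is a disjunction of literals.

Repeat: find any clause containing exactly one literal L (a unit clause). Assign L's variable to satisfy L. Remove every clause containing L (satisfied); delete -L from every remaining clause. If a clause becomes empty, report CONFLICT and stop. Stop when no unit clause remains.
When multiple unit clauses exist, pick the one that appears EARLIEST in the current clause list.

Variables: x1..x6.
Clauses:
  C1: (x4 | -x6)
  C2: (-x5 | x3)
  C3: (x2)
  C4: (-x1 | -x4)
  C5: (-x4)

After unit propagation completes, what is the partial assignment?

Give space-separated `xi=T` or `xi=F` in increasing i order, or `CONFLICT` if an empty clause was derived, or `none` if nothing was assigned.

unit clause [2] forces x2=T; simplify:
  satisfied 1 clause(s); 4 remain; assigned so far: [2]
unit clause [-4] forces x4=F; simplify:
  drop 4 from [4, -6] -> [-6]
  satisfied 2 clause(s); 2 remain; assigned so far: [2, 4]
unit clause [-6] forces x6=F; simplify:
  satisfied 1 clause(s); 1 remain; assigned so far: [2, 4, 6]

Answer: x2=T x4=F x6=F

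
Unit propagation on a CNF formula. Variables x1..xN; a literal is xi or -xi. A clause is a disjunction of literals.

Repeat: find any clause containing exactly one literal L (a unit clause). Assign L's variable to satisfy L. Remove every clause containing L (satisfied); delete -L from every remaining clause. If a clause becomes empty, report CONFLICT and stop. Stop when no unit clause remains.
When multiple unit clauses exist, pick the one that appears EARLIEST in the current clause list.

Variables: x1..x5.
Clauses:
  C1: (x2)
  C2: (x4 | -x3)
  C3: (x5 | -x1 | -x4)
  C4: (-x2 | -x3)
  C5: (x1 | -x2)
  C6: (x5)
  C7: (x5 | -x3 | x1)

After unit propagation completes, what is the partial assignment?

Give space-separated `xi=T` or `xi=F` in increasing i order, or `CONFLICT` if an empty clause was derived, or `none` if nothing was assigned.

unit clause [2] forces x2=T; simplify:
  drop -2 from [-2, -3] -> [-3]
  drop -2 from [1, -2] -> [1]
  satisfied 1 clause(s); 6 remain; assigned so far: [2]
unit clause [-3] forces x3=F; simplify:
  satisfied 3 clause(s); 3 remain; assigned so far: [2, 3]
unit clause [1] forces x1=T; simplify:
  drop -1 from [5, -1, -4] -> [5, -4]
  satisfied 1 clause(s); 2 remain; assigned so far: [1, 2, 3]
unit clause [5] forces x5=T; simplify:
  satisfied 2 clause(s); 0 remain; assigned so far: [1, 2, 3, 5]

Answer: x1=T x2=T x3=F x5=T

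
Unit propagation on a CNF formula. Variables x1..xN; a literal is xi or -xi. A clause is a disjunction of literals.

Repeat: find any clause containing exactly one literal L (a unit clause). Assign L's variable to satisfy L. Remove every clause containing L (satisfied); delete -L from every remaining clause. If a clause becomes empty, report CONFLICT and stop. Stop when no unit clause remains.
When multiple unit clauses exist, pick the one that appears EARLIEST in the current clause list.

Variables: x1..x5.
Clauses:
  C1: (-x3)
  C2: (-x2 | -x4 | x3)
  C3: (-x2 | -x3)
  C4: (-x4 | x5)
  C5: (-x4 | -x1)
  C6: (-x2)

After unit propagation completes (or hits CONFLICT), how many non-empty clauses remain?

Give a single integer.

unit clause [-3] forces x3=F; simplify:
  drop 3 from [-2, -4, 3] -> [-2, -4]
  satisfied 2 clause(s); 4 remain; assigned so far: [3]
unit clause [-2] forces x2=F; simplify:
  satisfied 2 clause(s); 2 remain; assigned so far: [2, 3]

Answer: 2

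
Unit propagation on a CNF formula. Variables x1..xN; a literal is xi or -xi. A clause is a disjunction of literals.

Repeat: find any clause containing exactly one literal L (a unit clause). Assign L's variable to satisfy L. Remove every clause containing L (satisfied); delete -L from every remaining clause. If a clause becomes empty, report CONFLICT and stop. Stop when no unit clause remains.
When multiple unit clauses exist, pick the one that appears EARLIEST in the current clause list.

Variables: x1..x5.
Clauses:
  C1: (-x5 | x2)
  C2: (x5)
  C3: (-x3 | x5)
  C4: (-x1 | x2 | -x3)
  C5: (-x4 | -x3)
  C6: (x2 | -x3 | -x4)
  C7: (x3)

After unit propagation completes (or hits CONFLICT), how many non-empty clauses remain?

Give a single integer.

Answer: 0

Derivation:
unit clause [5] forces x5=T; simplify:
  drop -5 from [-5, 2] -> [2]
  satisfied 2 clause(s); 5 remain; assigned so far: [5]
unit clause [2] forces x2=T; simplify:
  satisfied 3 clause(s); 2 remain; assigned so far: [2, 5]
unit clause [3] forces x3=T; simplify:
  drop -3 from [-4, -3] -> [-4]
  satisfied 1 clause(s); 1 remain; assigned so far: [2, 3, 5]
unit clause [-4] forces x4=F; simplify:
  satisfied 1 clause(s); 0 remain; assigned so far: [2, 3, 4, 5]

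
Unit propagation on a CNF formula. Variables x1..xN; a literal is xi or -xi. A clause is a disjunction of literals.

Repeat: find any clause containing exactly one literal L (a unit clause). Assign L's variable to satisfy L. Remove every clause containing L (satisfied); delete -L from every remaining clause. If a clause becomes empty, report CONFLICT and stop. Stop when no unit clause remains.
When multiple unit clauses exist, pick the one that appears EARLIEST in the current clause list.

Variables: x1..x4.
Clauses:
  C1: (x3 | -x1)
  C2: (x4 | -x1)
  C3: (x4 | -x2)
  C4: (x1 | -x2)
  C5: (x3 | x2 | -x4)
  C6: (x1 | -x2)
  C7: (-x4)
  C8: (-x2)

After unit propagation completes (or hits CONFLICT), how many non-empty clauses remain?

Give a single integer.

unit clause [-4] forces x4=F; simplify:
  drop 4 from [4, -1] -> [-1]
  drop 4 from [4, -2] -> [-2]
  satisfied 2 clause(s); 6 remain; assigned so far: [4]
unit clause [-1] forces x1=F; simplify:
  drop 1 from [1, -2] -> [-2]
  drop 1 from [1, -2] -> [-2]
  satisfied 2 clause(s); 4 remain; assigned so far: [1, 4]
unit clause [-2] forces x2=F; simplify:
  satisfied 4 clause(s); 0 remain; assigned so far: [1, 2, 4]

Answer: 0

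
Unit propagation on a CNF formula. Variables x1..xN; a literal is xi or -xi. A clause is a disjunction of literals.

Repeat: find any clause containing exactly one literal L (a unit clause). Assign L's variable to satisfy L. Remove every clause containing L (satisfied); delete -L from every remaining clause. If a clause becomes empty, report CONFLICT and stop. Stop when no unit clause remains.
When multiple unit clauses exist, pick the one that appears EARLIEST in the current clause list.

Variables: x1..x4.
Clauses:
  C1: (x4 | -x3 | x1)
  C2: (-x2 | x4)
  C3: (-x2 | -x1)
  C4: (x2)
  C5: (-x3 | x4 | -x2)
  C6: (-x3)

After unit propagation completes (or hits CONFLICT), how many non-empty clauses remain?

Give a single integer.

Answer: 0

Derivation:
unit clause [2] forces x2=T; simplify:
  drop -2 from [-2, 4] -> [4]
  drop -2 from [-2, -1] -> [-1]
  drop -2 from [-3, 4, -2] -> [-3, 4]
  satisfied 1 clause(s); 5 remain; assigned so far: [2]
unit clause [4] forces x4=T; simplify:
  satisfied 3 clause(s); 2 remain; assigned so far: [2, 4]
unit clause [-1] forces x1=F; simplify:
  satisfied 1 clause(s); 1 remain; assigned so far: [1, 2, 4]
unit clause [-3] forces x3=F; simplify:
  satisfied 1 clause(s); 0 remain; assigned so far: [1, 2, 3, 4]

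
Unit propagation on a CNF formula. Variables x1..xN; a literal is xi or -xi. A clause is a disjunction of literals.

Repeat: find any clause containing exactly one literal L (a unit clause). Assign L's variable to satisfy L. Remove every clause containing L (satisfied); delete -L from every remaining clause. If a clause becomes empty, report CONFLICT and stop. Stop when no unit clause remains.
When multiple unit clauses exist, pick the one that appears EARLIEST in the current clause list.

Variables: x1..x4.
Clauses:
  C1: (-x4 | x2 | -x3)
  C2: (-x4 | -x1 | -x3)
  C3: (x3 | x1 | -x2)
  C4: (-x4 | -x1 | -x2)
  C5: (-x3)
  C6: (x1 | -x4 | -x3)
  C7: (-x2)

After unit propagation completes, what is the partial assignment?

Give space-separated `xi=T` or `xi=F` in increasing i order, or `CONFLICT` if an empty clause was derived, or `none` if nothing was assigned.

Answer: x2=F x3=F

Derivation:
unit clause [-3] forces x3=F; simplify:
  drop 3 from [3, 1, -2] -> [1, -2]
  satisfied 4 clause(s); 3 remain; assigned so far: [3]
unit clause [-2] forces x2=F; simplify:
  satisfied 3 clause(s); 0 remain; assigned so far: [2, 3]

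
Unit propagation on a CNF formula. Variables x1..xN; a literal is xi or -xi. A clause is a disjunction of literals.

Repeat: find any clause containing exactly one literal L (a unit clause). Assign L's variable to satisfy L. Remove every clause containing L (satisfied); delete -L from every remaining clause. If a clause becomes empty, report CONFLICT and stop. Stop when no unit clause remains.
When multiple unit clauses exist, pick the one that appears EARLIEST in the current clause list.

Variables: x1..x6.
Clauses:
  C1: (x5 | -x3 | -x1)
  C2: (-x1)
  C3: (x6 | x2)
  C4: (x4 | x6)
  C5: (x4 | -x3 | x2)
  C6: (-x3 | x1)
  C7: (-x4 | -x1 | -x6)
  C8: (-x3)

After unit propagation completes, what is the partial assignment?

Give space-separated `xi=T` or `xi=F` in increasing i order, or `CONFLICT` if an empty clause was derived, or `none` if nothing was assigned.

Answer: x1=F x3=F

Derivation:
unit clause [-1] forces x1=F; simplify:
  drop 1 from [-3, 1] -> [-3]
  satisfied 3 clause(s); 5 remain; assigned so far: [1]
unit clause [-3] forces x3=F; simplify:
  satisfied 3 clause(s); 2 remain; assigned so far: [1, 3]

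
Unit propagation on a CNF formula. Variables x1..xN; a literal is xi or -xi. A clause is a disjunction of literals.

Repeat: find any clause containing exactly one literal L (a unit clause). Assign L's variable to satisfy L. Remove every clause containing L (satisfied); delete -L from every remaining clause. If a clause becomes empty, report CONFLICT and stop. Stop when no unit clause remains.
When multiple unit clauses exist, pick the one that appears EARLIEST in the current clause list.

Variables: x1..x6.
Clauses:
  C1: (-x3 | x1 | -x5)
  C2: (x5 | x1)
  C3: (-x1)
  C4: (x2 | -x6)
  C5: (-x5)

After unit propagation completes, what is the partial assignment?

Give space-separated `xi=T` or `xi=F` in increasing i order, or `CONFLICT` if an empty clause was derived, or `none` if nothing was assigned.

unit clause [-1] forces x1=F; simplify:
  drop 1 from [-3, 1, -5] -> [-3, -5]
  drop 1 from [5, 1] -> [5]
  satisfied 1 clause(s); 4 remain; assigned so far: [1]
unit clause [5] forces x5=T; simplify:
  drop -5 from [-3, -5] -> [-3]
  drop -5 from [-5] -> [] (empty!)
  satisfied 1 clause(s); 3 remain; assigned so far: [1, 5]
CONFLICT (empty clause)

Answer: CONFLICT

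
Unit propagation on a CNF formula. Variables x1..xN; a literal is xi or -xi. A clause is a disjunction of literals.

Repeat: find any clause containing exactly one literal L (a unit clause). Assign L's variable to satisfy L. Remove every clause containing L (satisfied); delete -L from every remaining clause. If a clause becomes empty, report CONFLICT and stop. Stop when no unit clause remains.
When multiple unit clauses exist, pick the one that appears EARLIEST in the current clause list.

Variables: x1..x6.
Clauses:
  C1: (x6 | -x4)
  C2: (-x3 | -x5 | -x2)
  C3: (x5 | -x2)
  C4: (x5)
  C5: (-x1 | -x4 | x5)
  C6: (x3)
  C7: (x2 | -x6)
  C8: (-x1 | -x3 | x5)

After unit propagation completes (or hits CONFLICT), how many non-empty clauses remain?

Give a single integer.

Answer: 0

Derivation:
unit clause [5] forces x5=T; simplify:
  drop -5 from [-3, -5, -2] -> [-3, -2]
  satisfied 4 clause(s); 4 remain; assigned so far: [5]
unit clause [3] forces x3=T; simplify:
  drop -3 from [-3, -2] -> [-2]
  satisfied 1 clause(s); 3 remain; assigned so far: [3, 5]
unit clause [-2] forces x2=F; simplify:
  drop 2 from [2, -6] -> [-6]
  satisfied 1 clause(s); 2 remain; assigned so far: [2, 3, 5]
unit clause [-6] forces x6=F; simplify:
  drop 6 from [6, -4] -> [-4]
  satisfied 1 clause(s); 1 remain; assigned so far: [2, 3, 5, 6]
unit clause [-4] forces x4=F; simplify:
  satisfied 1 clause(s); 0 remain; assigned so far: [2, 3, 4, 5, 6]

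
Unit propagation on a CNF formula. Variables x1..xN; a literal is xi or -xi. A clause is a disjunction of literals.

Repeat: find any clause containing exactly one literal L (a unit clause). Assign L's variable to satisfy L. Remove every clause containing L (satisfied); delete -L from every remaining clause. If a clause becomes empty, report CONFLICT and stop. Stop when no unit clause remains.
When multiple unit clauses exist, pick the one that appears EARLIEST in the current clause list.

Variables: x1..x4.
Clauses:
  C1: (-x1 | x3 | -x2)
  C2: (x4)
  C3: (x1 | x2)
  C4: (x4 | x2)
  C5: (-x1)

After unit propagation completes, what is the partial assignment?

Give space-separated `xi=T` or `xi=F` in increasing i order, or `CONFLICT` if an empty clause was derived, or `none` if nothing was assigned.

unit clause [4] forces x4=T; simplify:
  satisfied 2 clause(s); 3 remain; assigned so far: [4]
unit clause [-1] forces x1=F; simplify:
  drop 1 from [1, 2] -> [2]
  satisfied 2 clause(s); 1 remain; assigned so far: [1, 4]
unit clause [2] forces x2=T; simplify:
  satisfied 1 clause(s); 0 remain; assigned so far: [1, 2, 4]

Answer: x1=F x2=T x4=T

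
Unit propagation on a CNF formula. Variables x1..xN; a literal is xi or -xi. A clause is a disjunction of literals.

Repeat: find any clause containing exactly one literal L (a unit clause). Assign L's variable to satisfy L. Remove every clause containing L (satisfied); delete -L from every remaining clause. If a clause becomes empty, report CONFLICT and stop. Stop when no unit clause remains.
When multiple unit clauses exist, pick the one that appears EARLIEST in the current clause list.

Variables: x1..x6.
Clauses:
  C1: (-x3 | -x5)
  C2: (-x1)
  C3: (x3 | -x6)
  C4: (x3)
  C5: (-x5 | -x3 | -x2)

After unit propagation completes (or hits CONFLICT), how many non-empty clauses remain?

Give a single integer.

Answer: 0

Derivation:
unit clause [-1] forces x1=F; simplify:
  satisfied 1 clause(s); 4 remain; assigned so far: [1]
unit clause [3] forces x3=T; simplify:
  drop -3 from [-3, -5] -> [-5]
  drop -3 from [-5, -3, -2] -> [-5, -2]
  satisfied 2 clause(s); 2 remain; assigned so far: [1, 3]
unit clause [-5] forces x5=F; simplify:
  satisfied 2 clause(s); 0 remain; assigned so far: [1, 3, 5]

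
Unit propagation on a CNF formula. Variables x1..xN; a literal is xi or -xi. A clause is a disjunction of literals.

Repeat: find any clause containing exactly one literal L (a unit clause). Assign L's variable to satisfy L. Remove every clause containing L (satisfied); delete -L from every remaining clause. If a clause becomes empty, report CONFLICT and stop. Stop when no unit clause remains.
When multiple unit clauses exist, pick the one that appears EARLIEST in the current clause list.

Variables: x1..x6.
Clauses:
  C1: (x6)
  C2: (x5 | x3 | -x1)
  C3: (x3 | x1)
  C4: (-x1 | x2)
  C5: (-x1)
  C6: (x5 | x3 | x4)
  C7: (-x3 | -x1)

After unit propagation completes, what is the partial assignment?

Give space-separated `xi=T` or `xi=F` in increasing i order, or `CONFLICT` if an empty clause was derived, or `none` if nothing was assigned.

unit clause [6] forces x6=T; simplify:
  satisfied 1 clause(s); 6 remain; assigned so far: [6]
unit clause [-1] forces x1=F; simplify:
  drop 1 from [3, 1] -> [3]
  satisfied 4 clause(s); 2 remain; assigned so far: [1, 6]
unit clause [3] forces x3=T; simplify:
  satisfied 2 clause(s); 0 remain; assigned so far: [1, 3, 6]

Answer: x1=F x3=T x6=T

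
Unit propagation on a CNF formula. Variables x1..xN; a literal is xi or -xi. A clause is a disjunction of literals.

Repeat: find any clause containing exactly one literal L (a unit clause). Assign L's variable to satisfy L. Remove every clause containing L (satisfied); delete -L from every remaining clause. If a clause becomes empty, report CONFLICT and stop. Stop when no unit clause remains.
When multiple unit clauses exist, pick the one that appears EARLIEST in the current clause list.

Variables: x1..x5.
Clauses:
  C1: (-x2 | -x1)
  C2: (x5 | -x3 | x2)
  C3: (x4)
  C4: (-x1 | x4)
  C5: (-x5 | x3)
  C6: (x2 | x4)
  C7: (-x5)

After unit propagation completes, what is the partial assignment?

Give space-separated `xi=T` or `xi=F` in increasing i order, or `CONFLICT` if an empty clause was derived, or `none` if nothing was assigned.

Answer: x4=T x5=F

Derivation:
unit clause [4] forces x4=T; simplify:
  satisfied 3 clause(s); 4 remain; assigned so far: [4]
unit clause [-5] forces x5=F; simplify:
  drop 5 from [5, -3, 2] -> [-3, 2]
  satisfied 2 clause(s); 2 remain; assigned so far: [4, 5]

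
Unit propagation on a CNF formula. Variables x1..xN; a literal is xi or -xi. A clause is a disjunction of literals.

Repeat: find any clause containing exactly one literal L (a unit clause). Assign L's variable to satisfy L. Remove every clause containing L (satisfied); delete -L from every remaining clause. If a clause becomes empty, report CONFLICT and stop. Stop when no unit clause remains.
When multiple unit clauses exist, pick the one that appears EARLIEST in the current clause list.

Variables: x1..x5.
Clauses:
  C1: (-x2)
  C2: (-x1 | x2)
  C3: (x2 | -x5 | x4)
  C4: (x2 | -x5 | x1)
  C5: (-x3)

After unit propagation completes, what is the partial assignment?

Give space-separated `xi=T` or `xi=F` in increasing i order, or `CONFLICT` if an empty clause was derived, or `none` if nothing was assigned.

unit clause [-2] forces x2=F; simplify:
  drop 2 from [-1, 2] -> [-1]
  drop 2 from [2, -5, 4] -> [-5, 4]
  drop 2 from [2, -5, 1] -> [-5, 1]
  satisfied 1 clause(s); 4 remain; assigned so far: [2]
unit clause [-1] forces x1=F; simplify:
  drop 1 from [-5, 1] -> [-5]
  satisfied 1 clause(s); 3 remain; assigned so far: [1, 2]
unit clause [-5] forces x5=F; simplify:
  satisfied 2 clause(s); 1 remain; assigned so far: [1, 2, 5]
unit clause [-3] forces x3=F; simplify:
  satisfied 1 clause(s); 0 remain; assigned so far: [1, 2, 3, 5]

Answer: x1=F x2=F x3=F x5=F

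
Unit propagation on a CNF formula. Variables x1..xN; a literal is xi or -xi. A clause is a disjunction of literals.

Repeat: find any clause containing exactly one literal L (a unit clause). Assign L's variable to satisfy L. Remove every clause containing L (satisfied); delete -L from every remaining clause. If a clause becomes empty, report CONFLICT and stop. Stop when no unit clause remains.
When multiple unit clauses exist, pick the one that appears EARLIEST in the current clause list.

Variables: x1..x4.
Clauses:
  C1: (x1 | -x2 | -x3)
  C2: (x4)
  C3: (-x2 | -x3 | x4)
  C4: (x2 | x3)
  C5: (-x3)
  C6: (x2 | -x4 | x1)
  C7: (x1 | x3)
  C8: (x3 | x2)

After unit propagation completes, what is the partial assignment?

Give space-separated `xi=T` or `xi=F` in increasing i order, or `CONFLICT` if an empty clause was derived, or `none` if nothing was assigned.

Answer: x1=T x2=T x3=F x4=T

Derivation:
unit clause [4] forces x4=T; simplify:
  drop -4 from [2, -4, 1] -> [2, 1]
  satisfied 2 clause(s); 6 remain; assigned so far: [4]
unit clause [-3] forces x3=F; simplify:
  drop 3 from [2, 3] -> [2]
  drop 3 from [1, 3] -> [1]
  drop 3 from [3, 2] -> [2]
  satisfied 2 clause(s); 4 remain; assigned so far: [3, 4]
unit clause [2] forces x2=T; simplify:
  satisfied 3 clause(s); 1 remain; assigned so far: [2, 3, 4]
unit clause [1] forces x1=T; simplify:
  satisfied 1 clause(s); 0 remain; assigned so far: [1, 2, 3, 4]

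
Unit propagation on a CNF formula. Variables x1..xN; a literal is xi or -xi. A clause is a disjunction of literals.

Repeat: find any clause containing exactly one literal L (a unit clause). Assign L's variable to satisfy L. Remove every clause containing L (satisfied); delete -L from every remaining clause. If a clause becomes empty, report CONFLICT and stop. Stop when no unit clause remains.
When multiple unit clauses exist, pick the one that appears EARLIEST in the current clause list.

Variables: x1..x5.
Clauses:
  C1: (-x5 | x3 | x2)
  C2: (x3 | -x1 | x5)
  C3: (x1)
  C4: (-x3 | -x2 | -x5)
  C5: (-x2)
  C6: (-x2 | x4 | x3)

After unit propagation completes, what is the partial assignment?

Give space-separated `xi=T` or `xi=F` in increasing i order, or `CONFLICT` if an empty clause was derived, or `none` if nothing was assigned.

unit clause [1] forces x1=T; simplify:
  drop -1 from [3, -1, 5] -> [3, 5]
  satisfied 1 clause(s); 5 remain; assigned so far: [1]
unit clause [-2] forces x2=F; simplify:
  drop 2 from [-5, 3, 2] -> [-5, 3]
  satisfied 3 clause(s); 2 remain; assigned so far: [1, 2]

Answer: x1=T x2=F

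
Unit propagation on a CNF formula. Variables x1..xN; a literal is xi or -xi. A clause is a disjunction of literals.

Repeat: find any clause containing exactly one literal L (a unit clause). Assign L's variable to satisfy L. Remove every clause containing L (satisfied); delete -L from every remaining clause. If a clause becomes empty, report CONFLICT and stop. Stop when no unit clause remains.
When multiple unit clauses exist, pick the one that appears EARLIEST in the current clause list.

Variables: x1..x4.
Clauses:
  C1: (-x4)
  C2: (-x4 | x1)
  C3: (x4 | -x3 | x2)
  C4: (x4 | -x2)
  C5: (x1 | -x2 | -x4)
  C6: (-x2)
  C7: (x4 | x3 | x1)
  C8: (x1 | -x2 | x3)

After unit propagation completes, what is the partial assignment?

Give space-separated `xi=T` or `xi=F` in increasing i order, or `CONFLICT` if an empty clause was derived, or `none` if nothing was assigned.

unit clause [-4] forces x4=F; simplify:
  drop 4 from [4, -3, 2] -> [-3, 2]
  drop 4 from [4, -2] -> [-2]
  drop 4 from [4, 3, 1] -> [3, 1]
  satisfied 3 clause(s); 5 remain; assigned so far: [4]
unit clause [-2] forces x2=F; simplify:
  drop 2 from [-3, 2] -> [-3]
  satisfied 3 clause(s); 2 remain; assigned so far: [2, 4]
unit clause [-3] forces x3=F; simplify:
  drop 3 from [3, 1] -> [1]
  satisfied 1 clause(s); 1 remain; assigned so far: [2, 3, 4]
unit clause [1] forces x1=T; simplify:
  satisfied 1 clause(s); 0 remain; assigned so far: [1, 2, 3, 4]

Answer: x1=T x2=F x3=F x4=F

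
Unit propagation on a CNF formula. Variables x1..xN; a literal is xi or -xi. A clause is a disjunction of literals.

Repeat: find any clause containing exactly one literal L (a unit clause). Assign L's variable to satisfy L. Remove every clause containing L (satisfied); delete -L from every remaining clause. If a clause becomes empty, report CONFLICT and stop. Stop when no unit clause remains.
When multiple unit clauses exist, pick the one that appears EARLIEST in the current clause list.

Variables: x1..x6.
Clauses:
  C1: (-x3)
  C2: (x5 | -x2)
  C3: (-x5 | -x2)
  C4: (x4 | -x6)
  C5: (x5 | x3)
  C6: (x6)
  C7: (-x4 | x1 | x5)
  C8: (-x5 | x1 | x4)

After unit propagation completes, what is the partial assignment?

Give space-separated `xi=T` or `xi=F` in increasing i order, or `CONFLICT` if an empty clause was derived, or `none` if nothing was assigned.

Answer: x2=F x3=F x4=T x5=T x6=T

Derivation:
unit clause [-3] forces x3=F; simplify:
  drop 3 from [5, 3] -> [5]
  satisfied 1 clause(s); 7 remain; assigned so far: [3]
unit clause [5] forces x5=T; simplify:
  drop -5 from [-5, -2] -> [-2]
  drop -5 from [-5, 1, 4] -> [1, 4]
  satisfied 3 clause(s); 4 remain; assigned so far: [3, 5]
unit clause [-2] forces x2=F; simplify:
  satisfied 1 clause(s); 3 remain; assigned so far: [2, 3, 5]
unit clause [6] forces x6=T; simplify:
  drop -6 from [4, -6] -> [4]
  satisfied 1 clause(s); 2 remain; assigned so far: [2, 3, 5, 6]
unit clause [4] forces x4=T; simplify:
  satisfied 2 clause(s); 0 remain; assigned so far: [2, 3, 4, 5, 6]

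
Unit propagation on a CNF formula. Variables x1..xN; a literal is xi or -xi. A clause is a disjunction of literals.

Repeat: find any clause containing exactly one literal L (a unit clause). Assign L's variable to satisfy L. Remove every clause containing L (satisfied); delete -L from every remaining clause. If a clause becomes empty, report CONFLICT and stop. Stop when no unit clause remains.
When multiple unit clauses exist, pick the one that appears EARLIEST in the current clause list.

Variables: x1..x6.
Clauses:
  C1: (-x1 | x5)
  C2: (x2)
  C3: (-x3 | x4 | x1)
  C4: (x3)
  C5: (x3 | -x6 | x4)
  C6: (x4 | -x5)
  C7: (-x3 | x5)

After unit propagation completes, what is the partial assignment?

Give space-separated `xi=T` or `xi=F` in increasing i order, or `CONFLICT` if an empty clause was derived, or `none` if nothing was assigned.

unit clause [2] forces x2=T; simplify:
  satisfied 1 clause(s); 6 remain; assigned so far: [2]
unit clause [3] forces x3=T; simplify:
  drop -3 from [-3, 4, 1] -> [4, 1]
  drop -3 from [-3, 5] -> [5]
  satisfied 2 clause(s); 4 remain; assigned so far: [2, 3]
unit clause [5] forces x5=T; simplify:
  drop -5 from [4, -5] -> [4]
  satisfied 2 clause(s); 2 remain; assigned so far: [2, 3, 5]
unit clause [4] forces x4=T; simplify:
  satisfied 2 clause(s); 0 remain; assigned so far: [2, 3, 4, 5]

Answer: x2=T x3=T x4=T x5=T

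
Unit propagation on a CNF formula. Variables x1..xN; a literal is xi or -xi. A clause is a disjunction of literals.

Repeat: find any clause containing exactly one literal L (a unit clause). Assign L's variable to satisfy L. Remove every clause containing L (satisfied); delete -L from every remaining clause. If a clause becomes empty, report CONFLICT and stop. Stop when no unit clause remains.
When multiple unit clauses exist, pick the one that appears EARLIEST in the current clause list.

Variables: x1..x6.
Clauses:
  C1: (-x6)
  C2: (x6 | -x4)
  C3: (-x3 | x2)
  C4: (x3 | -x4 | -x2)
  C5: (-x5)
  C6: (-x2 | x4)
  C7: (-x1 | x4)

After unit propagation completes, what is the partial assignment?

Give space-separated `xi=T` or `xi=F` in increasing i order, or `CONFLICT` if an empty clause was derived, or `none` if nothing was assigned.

unit clause [-6] forces x6=F; simplify:
  drop 6 from [6, -4] -> [-4]
  satisfied 1 clause(s); 6 remain; assigned so far: [6]
unit clause [-4] forces x4=F; simplify:
  drop 4 from [-2, 4] -> [-2]
  drop 4 from [-1, 4] -> [-1]
  satisfied 2 clause(s); 4 remain; assigned so far: [4, 6]
unit clause [-5] forces x5=F; simplify:
  satisfied 1 clause(s); 3 remain; assigned so far: [4, 5, 6]
unit clause [-2] forces x2=F; simplify:
  drop 2 from [-3, 2] -> [-3]
  satisfied 1 clause(s); 2 remain; assigned so far: [2, 4, 5, 6]
unit clause [-3] forces x3=F; simplify:
  satisfied 1 clause(s); 1 remain; assigned so far: [2, 3, 4, 5, 6]
unit clause [-1] forces x1=F; simplify:
  satisfied 1 clause(s); 0 remain; assigned so far: [1, 2, 3, 4, 5, 6]

Answer: x1=F x2=F x3=F x4=F x5=F x6=F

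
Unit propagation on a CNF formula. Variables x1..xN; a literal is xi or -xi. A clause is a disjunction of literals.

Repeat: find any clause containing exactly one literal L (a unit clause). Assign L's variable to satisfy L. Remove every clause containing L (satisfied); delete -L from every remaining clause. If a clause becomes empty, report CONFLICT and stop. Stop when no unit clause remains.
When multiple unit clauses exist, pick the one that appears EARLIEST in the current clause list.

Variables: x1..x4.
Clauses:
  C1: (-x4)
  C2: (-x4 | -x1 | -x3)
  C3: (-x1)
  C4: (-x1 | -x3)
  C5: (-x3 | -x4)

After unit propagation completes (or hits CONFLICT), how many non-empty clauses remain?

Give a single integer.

unit clause [-4] forces x4=F; simplify:
  satisfied 3 clause(s); 2 remain; assigned so far: [4]
unit clause [-1] forces x1=F; simplify:
  satisfied 2 clause(s); 0 remain; assigned so far: [1, 4]

Answer: 0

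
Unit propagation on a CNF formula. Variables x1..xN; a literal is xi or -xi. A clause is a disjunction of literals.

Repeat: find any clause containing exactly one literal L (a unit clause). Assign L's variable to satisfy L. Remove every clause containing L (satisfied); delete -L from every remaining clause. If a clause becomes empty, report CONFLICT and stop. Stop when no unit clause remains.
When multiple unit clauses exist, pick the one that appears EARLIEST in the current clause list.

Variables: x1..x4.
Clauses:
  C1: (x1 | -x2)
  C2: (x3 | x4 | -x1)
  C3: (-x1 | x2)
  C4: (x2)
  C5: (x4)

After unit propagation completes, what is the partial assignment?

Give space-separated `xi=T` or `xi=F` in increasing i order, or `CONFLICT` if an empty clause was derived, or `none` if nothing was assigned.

unit clause [2] forces x2=T; simplify:
  drop -2 from [1, -2] -> [1]
  satisfied 2 clause(s); 3 remain; assigned so far: [2]
unit clause [1] forces x1=T; simplify:
  drop -1 from [3, 4, -1] -> [3, 4]
  satisfied 1 clause(s); 2 remain; assigned so far: [1, 2]
unit clause [4] forces x4=T; simplify:
  satisfied 2 clause(s); 0 remain; assigned so far: [1, 2, 4]

Answer: x1=T x2=T x4=T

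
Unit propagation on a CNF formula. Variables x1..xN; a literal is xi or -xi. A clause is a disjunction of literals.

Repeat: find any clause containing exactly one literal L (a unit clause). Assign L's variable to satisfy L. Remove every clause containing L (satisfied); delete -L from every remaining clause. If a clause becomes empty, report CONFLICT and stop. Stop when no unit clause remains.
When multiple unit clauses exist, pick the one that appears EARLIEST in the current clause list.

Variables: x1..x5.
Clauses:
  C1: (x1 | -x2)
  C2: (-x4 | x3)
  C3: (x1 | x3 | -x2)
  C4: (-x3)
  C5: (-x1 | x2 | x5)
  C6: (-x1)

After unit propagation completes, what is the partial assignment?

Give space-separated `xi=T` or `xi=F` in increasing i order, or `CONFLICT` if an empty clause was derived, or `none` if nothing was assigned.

Answer: x1=F x2=F x3=F x4=F

Derivation:
unit clause [-3] forces x3=F; simplify:
  drop 3 from [-4, 3] -> [-4]
  drop 3 from [1, 3, -2] -> [1, -2]
  satisfied 1 clause(s); 5 remain; assigned so far: [3]
unit clause [-4] forces x4=F; simplify:
  satisfied 1 clause(s); 4 remain; assigned so far: [3, 4]
unit clause [-1] forces x1=F; simplify:
  drop 1 from [1, -2] -> [-2]
  drop 1 from [1, -2] -> [-2]
  satisfied 2 clause(s); 2 remain; assigned so far: [1, 3, 4]
unit clause [-2] forces x2=F; simplify:
  satisfied 2 clause(s); 0 remain; assigned so far: [1, 2, 3, 4]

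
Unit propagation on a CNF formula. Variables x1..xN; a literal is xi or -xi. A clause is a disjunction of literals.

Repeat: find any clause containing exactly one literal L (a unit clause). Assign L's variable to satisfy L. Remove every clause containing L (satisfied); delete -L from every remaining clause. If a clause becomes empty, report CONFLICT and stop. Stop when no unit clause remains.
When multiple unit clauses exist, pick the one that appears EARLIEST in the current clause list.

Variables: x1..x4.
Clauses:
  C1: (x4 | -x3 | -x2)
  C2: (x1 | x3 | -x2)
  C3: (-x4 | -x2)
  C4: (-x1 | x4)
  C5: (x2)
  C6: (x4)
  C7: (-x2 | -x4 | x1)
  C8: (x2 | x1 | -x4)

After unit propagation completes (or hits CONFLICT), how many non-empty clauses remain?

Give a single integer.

Answer: 3

Derivation:
unit clause [2] forces x2=T; simplify:
  drop -2 from [4, -3, -2] -> [4, -3]
  drop -2 from [1, 3, -2] -> [1, 3]
  drop -2 from [-4, -2] -> [-4]
  drop -2 from [-2, -4, 1] -> [-4, 1]
  satisfied 2 clause(s); 6 remain; assigned so far: [2]
unit clause [-4] forces x4=F; simplify:
  drop 4 from [4, -3] -> [-3]
  drop 4 from [-1, 4] -> [-1]
  drop 4 from [4] -> [] (empty!)
  satisfied 2 clause(s); 4 remain; assigned so far: [2, 4]
CONFLICT (empty clause)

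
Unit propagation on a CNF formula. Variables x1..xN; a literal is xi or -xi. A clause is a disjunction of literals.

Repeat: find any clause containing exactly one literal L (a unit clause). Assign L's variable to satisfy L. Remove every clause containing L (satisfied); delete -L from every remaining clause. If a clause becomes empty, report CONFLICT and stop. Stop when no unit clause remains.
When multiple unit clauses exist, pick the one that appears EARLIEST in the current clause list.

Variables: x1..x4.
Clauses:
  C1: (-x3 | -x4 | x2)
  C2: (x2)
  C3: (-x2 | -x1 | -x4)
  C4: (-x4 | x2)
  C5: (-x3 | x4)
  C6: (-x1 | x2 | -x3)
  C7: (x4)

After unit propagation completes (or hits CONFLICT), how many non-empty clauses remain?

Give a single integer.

Answer: 0

Derivation:
unit clause [2] forces x2=T; simplify:
  drop -2 from [-2, -1, -4] -> [-1, -4]
  satisfied 4 clause(s); 3 remain; assigned so far: [2]
unit clause [4] forces x4=T; simplify:
  drop -4 from [-1, -4] -> [-1]
  satisfied 2 clause(s); 1 remain; assigned so far: [2, 4]
unit clause [-1] forces x1=F; simplify:
  satisfied 1 clause(s); 0 remain; assigned so far: [1, 2, 4]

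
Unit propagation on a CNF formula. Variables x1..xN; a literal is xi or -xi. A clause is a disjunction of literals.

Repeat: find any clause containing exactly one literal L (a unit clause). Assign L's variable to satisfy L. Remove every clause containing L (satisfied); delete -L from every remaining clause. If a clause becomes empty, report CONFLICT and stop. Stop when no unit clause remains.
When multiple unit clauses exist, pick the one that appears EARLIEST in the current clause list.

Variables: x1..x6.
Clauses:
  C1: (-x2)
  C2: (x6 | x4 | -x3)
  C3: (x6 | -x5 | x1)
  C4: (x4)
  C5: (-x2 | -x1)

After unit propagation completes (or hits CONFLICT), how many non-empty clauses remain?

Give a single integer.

unit clause [-2] forces x2=F; simplify:
  satisfied 2 clause(s); 3 remain; assigned so far: [2]
unit clause [4] forces x4=T; simplify:
  satisfied 2 clause(s); 1 remain; assigned so far: [2, 4]

Answer: 1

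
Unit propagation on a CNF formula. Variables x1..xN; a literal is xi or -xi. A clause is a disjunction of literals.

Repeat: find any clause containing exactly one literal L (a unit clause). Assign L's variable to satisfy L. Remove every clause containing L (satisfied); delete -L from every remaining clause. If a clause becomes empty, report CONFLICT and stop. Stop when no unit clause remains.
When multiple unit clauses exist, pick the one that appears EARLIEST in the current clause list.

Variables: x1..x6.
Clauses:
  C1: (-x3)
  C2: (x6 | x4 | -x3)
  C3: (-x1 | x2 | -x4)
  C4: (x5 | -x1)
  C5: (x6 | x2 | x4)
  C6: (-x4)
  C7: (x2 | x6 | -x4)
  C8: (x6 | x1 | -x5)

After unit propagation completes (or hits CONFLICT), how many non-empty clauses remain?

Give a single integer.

Answer: 3

Derivation:
unit clause [-3] forces x3=F; simplify:
  satisfied 2 clause(s); 6 remain; assigned so far: [3]
unit clause [-4] forces x4=F; simplify:
  drop 4 from [6, 2, 4] -> [6, 2]
  satisfied 3 clause(s); 3 remain; assigned so far: [3, 4]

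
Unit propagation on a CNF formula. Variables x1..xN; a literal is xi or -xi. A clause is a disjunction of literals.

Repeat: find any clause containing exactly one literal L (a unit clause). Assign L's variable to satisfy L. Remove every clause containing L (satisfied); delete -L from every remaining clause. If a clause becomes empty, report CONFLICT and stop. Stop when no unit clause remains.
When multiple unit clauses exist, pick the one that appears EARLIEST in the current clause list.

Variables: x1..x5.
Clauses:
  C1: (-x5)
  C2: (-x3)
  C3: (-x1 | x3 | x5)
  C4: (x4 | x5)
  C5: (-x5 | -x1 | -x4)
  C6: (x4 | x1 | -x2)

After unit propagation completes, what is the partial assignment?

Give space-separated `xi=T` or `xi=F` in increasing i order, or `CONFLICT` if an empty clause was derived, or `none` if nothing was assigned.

unit clause [-5] forces x5=F; simplify:
  drop 5 from [-1, 3, 5] -> [-1, 3]
  drop 5 from [4, 5] -> [4]
  satisfied 2 clause(s); 4 remain; assigned so far: [5]
unit clause [-3] forces x3=F; simplify:
  drop 3 from [-1, 3] -> [-1]
  satisfied 1 clause(s); 3 remain; assigned so far: [3, 5]
unit clause [-1] forces x1=F; simplify:
  drop 1 from [4, 1, -2] -> [4, -2]
  satisfied 1 clause(s); 2 remain; assigned so far: [1, 3, 5]
unit clause [4] forces x4=T; simplify:
  satisfied 2 clause(s); 0 remain; assigned so far: [1, 3, 4, 5]

Answer: x1=F x3=F x4=T x5=F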